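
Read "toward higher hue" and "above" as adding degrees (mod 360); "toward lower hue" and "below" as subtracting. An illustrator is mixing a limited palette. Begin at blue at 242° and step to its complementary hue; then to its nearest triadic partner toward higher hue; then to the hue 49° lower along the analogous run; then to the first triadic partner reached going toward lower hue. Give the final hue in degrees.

13°

242 + 180 = 422 → 422 − 360 = 62°   (complement)
62 + 120 = 182°   (triadic ↑)
182 − 49 = 133°   (analog 49° ↓)
133 − 120 = 13°   (triadic ↓)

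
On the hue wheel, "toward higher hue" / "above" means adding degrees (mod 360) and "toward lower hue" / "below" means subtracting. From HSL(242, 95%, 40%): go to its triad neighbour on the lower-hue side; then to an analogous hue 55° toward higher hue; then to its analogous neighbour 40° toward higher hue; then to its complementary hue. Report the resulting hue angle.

37°

triadic ↓ −120°: 242 − 120 = 122°
analog 55° ↑ +55°: 122 + 55 = 177°
analog 40° ↑ +40°: 177 + 40 = 217°
complement +180°: 217 + 180 = 397 → 397 − 360 = 37°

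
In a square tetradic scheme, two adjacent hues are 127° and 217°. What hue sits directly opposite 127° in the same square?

A square tetradic scheme places four hues 90° apart; opposite corners are 180° apart.
127 + 180 = 307°

307°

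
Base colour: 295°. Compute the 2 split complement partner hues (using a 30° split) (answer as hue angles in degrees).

85° and 145°

Split-complementary hues sit 30° either side of the complement.
Complement of 295°: 295 + 180 = 475 → 475 − 360 = 115°
115 − 30 = 85°
115 + 30 = 145°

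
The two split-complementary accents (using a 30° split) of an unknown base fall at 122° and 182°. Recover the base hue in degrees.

332°

The accents sit 30° either side of the complement, so the complement is their short-arc midpoint on the wheel.
Short-arc midpoint of 122° and 182°: 152°.
Base is 180° from the complement: 152 − 180 = -28 → -28 + 360 = 332°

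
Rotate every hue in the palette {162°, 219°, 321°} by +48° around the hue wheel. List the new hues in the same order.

162 + 48 = 210°
219 + 48 = 267°
321 + 48 = 369 → 369 − 360 = 9°

210°, 267°, 9°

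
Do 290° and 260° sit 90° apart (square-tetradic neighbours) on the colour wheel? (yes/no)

Angular distance: |290 − 260| = 30 = 30°.
90° apart (square-tetradic neighbours) requires 90°.

no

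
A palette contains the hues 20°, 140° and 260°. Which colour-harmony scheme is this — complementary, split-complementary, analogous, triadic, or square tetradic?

triadic

Sort the hues: 20°, 140°, 260°.
Successive gaps around the wheel: 120°, 120°, 120°.
Three hues equally spaced 120° apart form a triad.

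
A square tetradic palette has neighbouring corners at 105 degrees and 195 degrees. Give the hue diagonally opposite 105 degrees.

A square tetradic scheme places four hues 90° apart; opposite corners are 180° apart.
105 + 180 = 285°

285°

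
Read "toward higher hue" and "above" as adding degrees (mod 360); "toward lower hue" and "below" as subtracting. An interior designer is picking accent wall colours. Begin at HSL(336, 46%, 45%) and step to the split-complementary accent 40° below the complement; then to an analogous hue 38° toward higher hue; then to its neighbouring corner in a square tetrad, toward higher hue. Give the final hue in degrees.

split-comp 40° ↓ +140°: 336 + 140 = 476 → 476 − 360 = 116°
analog 38° ↑ +38°: 116 + 38 = 154°
square ↑ +90°: 154 + 90 = 244°

244°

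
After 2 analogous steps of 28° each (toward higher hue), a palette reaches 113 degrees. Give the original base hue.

2 steps of 28° (toward higher hue) give a net shift of +56°.
Start = end − shift: 113 − 56 = 57°

57°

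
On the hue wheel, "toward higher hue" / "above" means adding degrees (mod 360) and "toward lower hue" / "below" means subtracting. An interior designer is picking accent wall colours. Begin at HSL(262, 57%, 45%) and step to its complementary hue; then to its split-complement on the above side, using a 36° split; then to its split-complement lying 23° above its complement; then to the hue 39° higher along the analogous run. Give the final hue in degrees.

complement +180°: 262 + 180 = 442 → 442 − 360 = 82°
split-comp 36° ↑ +216°: 82 + 216 = 298°
split-comp 23° ↑ +203°: 298 + 203 = 501 → 501 − 360 = 141°
analog 39° ↑ +39°: 141 + 39 = 180°

180°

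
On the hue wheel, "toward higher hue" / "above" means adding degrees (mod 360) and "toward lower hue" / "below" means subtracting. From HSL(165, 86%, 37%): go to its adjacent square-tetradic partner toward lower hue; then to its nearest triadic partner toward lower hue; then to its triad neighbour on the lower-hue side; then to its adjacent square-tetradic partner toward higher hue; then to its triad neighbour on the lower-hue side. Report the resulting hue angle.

−90° (square ↓): 165 − 90 = 75°
−120° (triadic ↓): 75 − 120 = -45 → -45 + 360 = 315°
−120° (triadic ↓): 315 − 120 = 195°
+90° (square ↑): 195 + 90 = 285°
−120° (triadic ↓): 285 − 120 = 165°

165°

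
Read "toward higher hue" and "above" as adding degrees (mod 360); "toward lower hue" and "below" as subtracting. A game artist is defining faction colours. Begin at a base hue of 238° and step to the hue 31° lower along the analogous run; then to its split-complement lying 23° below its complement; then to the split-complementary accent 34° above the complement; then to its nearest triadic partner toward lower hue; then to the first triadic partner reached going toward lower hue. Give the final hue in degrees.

238 − 31 = 207°   (analog 31° ↓)
207 + 157 = 364 → 364 − 360 = 4°   (split-comp 23° ↓)
4 + 214 = 218°   (split-comp 34° ↑)
218 − 120 = 98°   (triadic ↓)
98 − 120 = -22 → -22 + 360 = 338°   (triadic ↓)

338°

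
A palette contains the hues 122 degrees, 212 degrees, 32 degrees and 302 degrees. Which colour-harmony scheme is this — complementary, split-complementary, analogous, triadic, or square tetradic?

square tetradic

Sort the hues: 32°, 122°, 212°, 302°.
Successive gaps around the wheel: 90°, 90°, 90°, 90°.
Four hues every 90° form a square tetradic scheme.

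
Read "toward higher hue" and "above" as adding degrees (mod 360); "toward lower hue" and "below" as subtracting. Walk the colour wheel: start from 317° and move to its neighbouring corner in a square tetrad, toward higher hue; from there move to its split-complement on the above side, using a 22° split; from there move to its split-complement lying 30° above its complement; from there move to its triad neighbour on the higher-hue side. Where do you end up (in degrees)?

219°

+90° (square ↑): 317 + 90 = 407 → 407 − 360 = 47°
+202° (split-comp 22° ↑): 47 + 202 = 249°
+210° (split-comp 30° ↑): 249 + 210 = 459 → 459 − 360 = 99°
+120° (triadic ↑): 99 + 120 = 219°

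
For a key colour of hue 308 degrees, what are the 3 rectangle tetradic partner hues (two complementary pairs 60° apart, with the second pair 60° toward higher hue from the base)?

8°, 128° and 188°

A rectangular tetradic uses two complementary pairs 60° apart: offsets 0°, 60°, 180°, 240°.
308 + 60 = 368 → 368 − 360 = 8°
308 + 180 = 488 → 488 − 360 = 128°
308 + 240 = 548 → 548 − 360 = 188°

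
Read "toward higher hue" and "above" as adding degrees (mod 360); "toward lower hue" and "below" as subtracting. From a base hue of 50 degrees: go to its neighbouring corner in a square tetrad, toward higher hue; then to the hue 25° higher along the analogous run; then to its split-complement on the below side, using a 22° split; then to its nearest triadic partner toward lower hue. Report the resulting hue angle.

50 + 90 = 140°   (square ↑)
140 + 25 = 165°   (analog 25° ↑)
165 + 158 = 323°   (split-comp 22° ↓)
323 − 120 = 203°   (triadic ↓)

203°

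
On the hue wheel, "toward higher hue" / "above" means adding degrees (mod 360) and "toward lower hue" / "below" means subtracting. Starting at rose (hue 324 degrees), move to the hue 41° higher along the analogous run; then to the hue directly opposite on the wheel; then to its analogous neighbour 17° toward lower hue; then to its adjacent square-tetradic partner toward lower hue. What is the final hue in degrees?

78°

+41° (analog 41° ↑): 324 + 41 = 365 → 365 − 360 = 5°
+180° (complement): 5 + 180 = 185°
−17° (analog 17° ↓): 185 − 17 = 168°
−90° (square ↓): 168 − 90 = 78°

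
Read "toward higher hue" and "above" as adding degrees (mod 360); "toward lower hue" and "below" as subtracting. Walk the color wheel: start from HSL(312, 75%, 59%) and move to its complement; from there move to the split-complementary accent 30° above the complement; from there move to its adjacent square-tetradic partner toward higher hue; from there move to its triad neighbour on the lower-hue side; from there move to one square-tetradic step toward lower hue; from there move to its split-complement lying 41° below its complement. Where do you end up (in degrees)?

complement +180°: 312 + 180 = 492 → 492 − 360 = 132°
split-comp 30° ↑ +210°: 132 + 210 = 342°
square ↑ +90°: 342 + 90 = 432 → 432 − 360 = 72°
triadic ↓ −120°: 72 − 120 = -48 → -48 + 360 = 312°
square ↓ −90°: 312 − 90 = 222°
split-comp 41° ↓ +139°: 222 + 139 = 361 → 361 − 360 = 1°

1°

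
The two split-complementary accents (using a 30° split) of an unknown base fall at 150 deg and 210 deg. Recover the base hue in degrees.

0°

The accents sit 30° either side of the complement, so the complement is their short-arc midpoint on the wheel.
Short-arc midpoint of 150° and 210°: 180°.
Base is 180° from the complement: 180 − 180 = 0°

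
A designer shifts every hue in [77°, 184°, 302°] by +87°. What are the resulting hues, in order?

164°, 271°, 29°

77 + 87 = 164°
184 + 87 = 271°
302 + 87 = 389 → 389 − 360 = 29°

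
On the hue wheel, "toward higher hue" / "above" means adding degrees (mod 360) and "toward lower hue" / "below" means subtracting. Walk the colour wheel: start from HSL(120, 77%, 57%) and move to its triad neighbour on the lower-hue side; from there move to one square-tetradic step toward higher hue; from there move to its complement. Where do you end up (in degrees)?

270°

triadic ↓ −120°: 120 − 120 = 0°
square ↑ +90°: 0 + 90 = 90°
complement +180°: 90 + 180 = 270°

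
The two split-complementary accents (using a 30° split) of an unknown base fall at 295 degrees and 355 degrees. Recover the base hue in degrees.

145°

The accents sit 30° either side of the complement, so the complement is their short-arc midpoint on the wheel.
Short-arc midpoint of 295° and 355°: 325°.
Base is 180° from the complement: 325 − 180 = 145°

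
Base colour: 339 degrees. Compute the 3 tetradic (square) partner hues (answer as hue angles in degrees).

A square tetradic scheme places four hues every 90°.
339 + 90 = 429 → 429 − 360 = 69°
339 + 180 = 519 → 519 − 360 = 159°
339 + 270 = 609 → 609 − 360 = 249°

69°, 159° and 249°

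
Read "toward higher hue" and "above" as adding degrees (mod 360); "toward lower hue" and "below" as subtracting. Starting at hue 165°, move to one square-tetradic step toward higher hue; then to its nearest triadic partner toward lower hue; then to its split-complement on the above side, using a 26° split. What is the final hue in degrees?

+90° (square ↑): 165 + 90 = 255°
−120° (triadic ↓): 255 − 120 = 135°
+206° (split-comp 26° ↑): 135 + 206 = 341°

341°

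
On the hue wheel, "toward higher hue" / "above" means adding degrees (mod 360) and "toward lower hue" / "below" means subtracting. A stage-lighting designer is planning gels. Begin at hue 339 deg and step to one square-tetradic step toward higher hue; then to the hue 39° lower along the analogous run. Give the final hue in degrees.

30°

339 + 90 = 429 → 429 − 360 = 69°   (square ↑)
69 − 39 = 30°   (analog 39° ↓)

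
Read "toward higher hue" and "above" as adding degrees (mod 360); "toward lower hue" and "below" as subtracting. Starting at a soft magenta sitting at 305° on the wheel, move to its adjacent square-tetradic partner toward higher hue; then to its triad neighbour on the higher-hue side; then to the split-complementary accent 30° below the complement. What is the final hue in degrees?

305°

305 + 90 = 395 → 395 − 360 = 35°   (square ↑)
35 + 120 = 155°   (triadic ↑)
155 + 150 = 305°   (split-comp 30° ↓)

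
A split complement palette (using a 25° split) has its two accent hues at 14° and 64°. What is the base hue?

The accents sit 25° either side of the complement, so the complement is their short-arc midpoint on the wheel.
Short-arc midpoint of 14° and 64°: 39°.
Base is 180° from the complement: 39 − 180 = -141 → -141 + 360 = 219°

219°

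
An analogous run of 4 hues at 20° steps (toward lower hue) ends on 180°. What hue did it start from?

3 steps of 20° (toward lower hue) give a net shift of −60°.
Start = end − shift: 180 + 60 = 240°

240°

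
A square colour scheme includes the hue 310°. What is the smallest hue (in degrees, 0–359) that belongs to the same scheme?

A square tetradic scheme places four hues every 90°.
The full set through 310° is {40°, 130°, 220°, 310°}.

40°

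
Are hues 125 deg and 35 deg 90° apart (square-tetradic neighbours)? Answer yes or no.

yes

Angular distance: |125 − 35| = 90 = 90°.
90° apart (square-tetradic neighbours) requires 90°.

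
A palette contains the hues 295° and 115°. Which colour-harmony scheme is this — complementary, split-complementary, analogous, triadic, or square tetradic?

complementary

Sort the hues: 115°, 295°.
Successive gaps around the wheel: 180°, 180°.
Two hues 180° apart are complementary.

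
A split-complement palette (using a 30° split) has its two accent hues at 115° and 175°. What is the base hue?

The accents sit 30° either side of the complement, so the complement is their short-arc midpoint on the wheel.
Short-arc midpoint of 115° and 175°: 145°.
Base is 180° from the complement: 145 − 180 = -35 → -35 + 360 = 325°

325°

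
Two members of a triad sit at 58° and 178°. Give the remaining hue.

298°

A triad spaces three hues 120° apart.
The full set is {58°, 178°, 298°}.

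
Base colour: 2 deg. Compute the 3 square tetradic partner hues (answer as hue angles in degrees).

A square tetradic scheme places four hues every 90°.
2 + 90 = 92°
2 + 180 = 182°
2 + 270 = 272°

92°, 182°, 272°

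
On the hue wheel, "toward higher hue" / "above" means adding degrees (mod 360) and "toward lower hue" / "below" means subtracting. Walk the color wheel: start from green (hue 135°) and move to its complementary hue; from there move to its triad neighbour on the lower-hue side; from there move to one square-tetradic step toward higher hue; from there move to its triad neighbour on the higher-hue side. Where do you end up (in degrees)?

+180° (complement): 135 + 180 = 315°
−120° (triadic ↓): 315 − 120 = 195°
+90° (square ↑): 195 + 90 = 285°
+120° (triadic ↑): 285 + 120 = 405 → 405 − 360 = 45°

45°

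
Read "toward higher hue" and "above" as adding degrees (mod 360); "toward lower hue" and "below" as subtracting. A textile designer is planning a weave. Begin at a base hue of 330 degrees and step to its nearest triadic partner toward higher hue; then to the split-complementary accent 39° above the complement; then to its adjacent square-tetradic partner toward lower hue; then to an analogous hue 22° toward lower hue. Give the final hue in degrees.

triadic ↑ +120°: 330 + 120 = 450 → 450 − 360 = 90°
split-comp 39° ↑ +219°: 90 + 219 = 309°
square ↓ −90°: 309 − 90 = 219°
analog 22° ↓ −22°: 219 − 22 = 197°

197°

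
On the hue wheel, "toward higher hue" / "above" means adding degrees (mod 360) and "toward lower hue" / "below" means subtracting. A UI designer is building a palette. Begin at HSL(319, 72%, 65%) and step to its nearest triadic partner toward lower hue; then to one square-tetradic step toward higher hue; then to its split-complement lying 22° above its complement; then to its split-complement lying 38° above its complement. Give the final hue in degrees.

319 − 120 = 199°   (triadic ↓)
199 + 90 = 289°   (square ↑)
289 + 202 = 491 → 491 − 360 = 131°   (split-comp 22° ↑)
131 + 218 = 349°   (split-comp 38° ↑)

349°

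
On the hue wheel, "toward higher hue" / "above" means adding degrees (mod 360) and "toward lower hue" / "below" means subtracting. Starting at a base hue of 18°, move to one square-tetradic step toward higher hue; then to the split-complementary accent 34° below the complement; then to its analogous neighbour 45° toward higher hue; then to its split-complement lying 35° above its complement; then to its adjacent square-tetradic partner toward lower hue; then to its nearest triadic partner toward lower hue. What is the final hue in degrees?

304°

square ↑ +90°: 18 + 90 = 108°
split-comp 34° ↓ +146°: 108 + 146 = 254°
analog 45° ↑ +45°: 254 + 45 = 299°
split-comp 35° ↑ +215°: 299 + 215 = 514 → 514 − 360 = 154°
square ↓ −90°: 154 − 90 = 64°
triadic ↓ −120°: 64 − 120 = -56 → -56 + 360 = 304°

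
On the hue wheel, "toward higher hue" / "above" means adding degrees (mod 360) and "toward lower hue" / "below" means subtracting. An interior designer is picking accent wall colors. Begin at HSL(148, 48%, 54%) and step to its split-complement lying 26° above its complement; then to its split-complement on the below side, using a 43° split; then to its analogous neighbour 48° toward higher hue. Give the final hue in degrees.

+206° (split-comp 26° ↑): 148 + 206 = 354°
+137° (split-comp 43° ↓): 354 + 137 = 491 → 491 − 360 = 131°
+48° (analog 48° ↑): 131 + 48 = 179°

179°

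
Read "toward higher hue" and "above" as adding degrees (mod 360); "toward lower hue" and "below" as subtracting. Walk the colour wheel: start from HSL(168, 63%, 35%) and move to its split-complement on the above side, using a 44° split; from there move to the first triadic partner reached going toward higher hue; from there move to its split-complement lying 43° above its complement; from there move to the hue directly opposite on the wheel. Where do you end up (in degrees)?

195°

+224° (split-comp 44° ↑): 168 + 224 = 392 → 392 − 360 = 32°
+120° (triadic ↑): 32 + 120 = 152°
+223° (split-comp 43° ↑): 152 + 223 = 375 → 375 − 360 = 15°
+180° (complement): 15 + 180 = 195°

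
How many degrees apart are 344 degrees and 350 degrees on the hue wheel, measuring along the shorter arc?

|344 − 350| = 6.
6 ≤ 180, so the shorter arc is 6°.

6°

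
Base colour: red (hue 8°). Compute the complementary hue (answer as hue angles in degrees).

The complement sits 180° across the wheel.
8 + 180 = 188°

188°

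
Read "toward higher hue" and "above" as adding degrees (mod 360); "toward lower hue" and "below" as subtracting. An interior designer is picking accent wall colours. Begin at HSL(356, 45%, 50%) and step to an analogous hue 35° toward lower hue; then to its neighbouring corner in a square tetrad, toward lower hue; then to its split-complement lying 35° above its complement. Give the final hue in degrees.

analog 35° ↓ −35°: 356 − 35 = 321°
square ↓ −90°: 321 − 90 = 231°
split-comp 35° ↑ +215°: 231 + 215 = 446 → 446 − 360 = 86°

86°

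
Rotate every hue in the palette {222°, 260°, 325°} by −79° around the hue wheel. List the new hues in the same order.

143°, 181°, 246°

222 − 79 = 143°
260 − 79 = 181°
325 − 79 = 246°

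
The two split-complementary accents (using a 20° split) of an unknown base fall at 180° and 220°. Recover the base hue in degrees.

20°

The accents sit 20° either side of the complement, so the complement is their short-arc midpoint on the wheel.
Short-arc midpoint of 180° and 220°: 200°.
Base is 180° from the complement: 200 − 180 = 20°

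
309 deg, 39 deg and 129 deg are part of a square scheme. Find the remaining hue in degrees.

219°

A square tetradic scheme places four hues every 90°.
The full set through 39° is {39°, 129°, 219°, 309°}.
Given {39°, 129°, 309°}, the missing hue is 219°.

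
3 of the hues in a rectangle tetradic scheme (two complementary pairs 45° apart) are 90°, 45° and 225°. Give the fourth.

270°

A rectangular tetradic uses two complementary pairs 45° apart: offsets 0°, 45°, 180°, 225°.
Among {45°, 90°, 225°}, 225° and 45° are a 180° pair.
The remaining hue 90° needs its own complement: 90 + 180 = 270°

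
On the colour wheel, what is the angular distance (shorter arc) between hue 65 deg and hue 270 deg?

|65 − 270| = 205.
The shorter arc is 360 − 205 = 155°.

155°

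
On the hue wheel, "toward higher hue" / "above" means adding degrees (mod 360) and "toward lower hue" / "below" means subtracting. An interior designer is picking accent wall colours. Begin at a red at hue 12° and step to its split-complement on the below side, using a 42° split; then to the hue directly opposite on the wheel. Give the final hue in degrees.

330°

+138° (split-comp 42° ↓): 12 + 138 = 150°
+180° (complement): 150 + 180 = 330°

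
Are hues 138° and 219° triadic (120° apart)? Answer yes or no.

Angular distance: |138 − 219| = 81 = 81°.
Triadic (120° apart) requires 120°.

no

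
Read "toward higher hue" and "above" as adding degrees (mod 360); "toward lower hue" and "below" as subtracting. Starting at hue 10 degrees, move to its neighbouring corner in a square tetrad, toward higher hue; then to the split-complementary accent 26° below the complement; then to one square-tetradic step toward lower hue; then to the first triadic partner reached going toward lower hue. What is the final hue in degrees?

+90° (square ↑): 10 + 90 = 100°
+154° (split-comp 26° ↓): 100 + 154 = 254°
−90° (square ↓): 254 − 90 = 164°
−120° (triadic ↓): 164 − 120 = 44°

44°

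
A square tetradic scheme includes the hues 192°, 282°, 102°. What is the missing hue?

12°

A square tetradic scheme places four hues every 90°.
The full set through 102° is {12°, 102°, 192°, 282°}.
Given {102°, 192°, 282°}, the missing hue is 12°.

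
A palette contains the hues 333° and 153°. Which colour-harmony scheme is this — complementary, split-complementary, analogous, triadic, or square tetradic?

Sort the hues: 153°, 333°.
Successive gaps around the wheel: 180°, 180°.
Two hues 180° apart are complementary.

complementary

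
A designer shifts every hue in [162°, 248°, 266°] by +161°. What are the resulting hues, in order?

162 + 161 = 323°
248 + 161 = 409 → 409 − 360 = 49°
266 + 161 = 427 → 427 − 360 = 67°

323°, 49°, 67°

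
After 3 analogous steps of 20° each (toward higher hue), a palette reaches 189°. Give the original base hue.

129°

3 steps of 20° (toward higher hue) give a net shift of +60°.
Start = end − shift: 189 − 60 = 129°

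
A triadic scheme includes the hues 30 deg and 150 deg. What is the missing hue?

270°

A triad places three hues 120° apart.
The full set through 30° is {30°, 150°, 270°}.
Given {30°, 150°}, the missing hue is 270°.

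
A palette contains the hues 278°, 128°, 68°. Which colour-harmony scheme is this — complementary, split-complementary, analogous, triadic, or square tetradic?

Sort the hues: 68°, 128°, 278°.
Successive gaps around the wheel: 60°, 150°, 150°.
Two 150° gaps and one 60° gap — a base hue opposite a pair of accents 30° either side of its complement — is the split-complementary pattern.

split-complementary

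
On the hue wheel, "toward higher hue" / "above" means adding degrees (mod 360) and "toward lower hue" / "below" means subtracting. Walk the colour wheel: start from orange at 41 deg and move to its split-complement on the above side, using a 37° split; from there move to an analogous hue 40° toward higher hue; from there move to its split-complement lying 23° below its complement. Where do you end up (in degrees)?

+217° (split-comp 37° ↑): 41 + 217 = 258°
+40° (analog 40° ↑): 258 + 40 = 298°
+157° (split-comp 23° ↓): 298 + 157 = 455 → 455 − 360 = 95°

95°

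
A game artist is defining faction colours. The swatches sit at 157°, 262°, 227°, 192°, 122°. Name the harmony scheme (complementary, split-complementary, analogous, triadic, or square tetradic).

analogous

Sort the hues: 122°, 157°, 192°, 227°, 262°.
Successive gaps around the wheel: 35°, 35°, 35°, 35°, 220°.
A run of hues at equal small steps (35°) with one large closing gap is an analogous group.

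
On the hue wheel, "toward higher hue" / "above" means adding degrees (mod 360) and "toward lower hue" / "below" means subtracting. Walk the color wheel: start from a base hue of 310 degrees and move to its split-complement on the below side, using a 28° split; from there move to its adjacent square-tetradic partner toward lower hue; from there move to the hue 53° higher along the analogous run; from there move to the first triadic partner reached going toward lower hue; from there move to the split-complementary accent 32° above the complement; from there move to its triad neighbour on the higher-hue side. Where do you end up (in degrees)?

310 + 152 = 462 → 462 − 360 = 102°   (split-comp 28° ↓)
102 − 90 = 12°   (square ↓)
12 + 53 = 65°   (analog 53° ↑)
65 − 120 = -55 → -55 + 360 = 305°   (triadic ↓)
305 + 212 = 517 → 517 − 360 = 157°   (split-comp 32° ↑)
157 + 120 = 277°   (triadic ↑)

277°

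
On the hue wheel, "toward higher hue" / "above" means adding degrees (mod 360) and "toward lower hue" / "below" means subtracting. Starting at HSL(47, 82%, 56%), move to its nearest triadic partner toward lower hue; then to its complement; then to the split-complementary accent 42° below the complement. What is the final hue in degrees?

245°

−120° (triadic ↓): 47 − 120 = -73 → -73 + 360 = 287°
+180° (complement): 287 + 180 = 467 → 467 − 360 = 107°
+138° (split-comp 42° ↓): 107 + 138 = 245°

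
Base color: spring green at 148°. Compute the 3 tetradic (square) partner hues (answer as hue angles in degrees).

238°, 328°, 58°

A square tetradic scheme places four hues every 90°.
148 + 90 = 238°
148 + 180 = 328°
148 + 270 = 418 → 418 − 360 = 58°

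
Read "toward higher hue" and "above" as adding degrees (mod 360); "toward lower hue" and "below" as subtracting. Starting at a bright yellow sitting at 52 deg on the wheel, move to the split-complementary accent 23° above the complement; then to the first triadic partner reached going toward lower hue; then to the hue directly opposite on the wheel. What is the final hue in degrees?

+203° (split-comp 23° ↑): 52 + 203 = 255°
−120° (triadic ↓): 255 − 120 = 135°
+180° (complement): 135 + 180 = 315°

315°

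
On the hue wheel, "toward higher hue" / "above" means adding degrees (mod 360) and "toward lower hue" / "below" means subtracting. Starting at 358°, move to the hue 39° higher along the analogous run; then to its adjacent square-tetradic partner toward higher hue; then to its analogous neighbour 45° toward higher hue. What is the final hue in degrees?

172°

358 + 39 = 397 → 397 − 360 = 37°   (analog 39° ↑)
37 + 90 = 127°   (square ↑)
127 + 45 = 172°   (analog 45° ↑)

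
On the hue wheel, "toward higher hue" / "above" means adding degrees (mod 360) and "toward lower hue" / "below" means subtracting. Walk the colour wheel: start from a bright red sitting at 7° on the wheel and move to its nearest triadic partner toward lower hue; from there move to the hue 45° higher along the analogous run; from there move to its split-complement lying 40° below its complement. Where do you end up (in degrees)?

triadic ↓ −120°: 7 − 120 = -113 → -113 + 360 = 247°
analog 45° ↑ +45°: 247 + 45 = 292°
split-comp 40° ↓ +140°: 292 + 140 = 432 → 432 − 360 = 72°

72°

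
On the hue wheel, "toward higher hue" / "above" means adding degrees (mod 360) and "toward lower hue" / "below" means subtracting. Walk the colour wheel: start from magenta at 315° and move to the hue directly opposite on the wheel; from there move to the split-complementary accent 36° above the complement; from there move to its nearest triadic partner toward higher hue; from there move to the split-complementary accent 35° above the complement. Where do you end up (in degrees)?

326°

complement +180°: 315 + 180 = 495 → 495 − 360 = 135°
split-comp 36° ↑ +216°: 135 + 216 = 351°
triadic ↑ +120°: 351 + 120 = 471 → 471 − 360 = 111°
split-comp 35° ↑ +215°: 111 + 215 = 326°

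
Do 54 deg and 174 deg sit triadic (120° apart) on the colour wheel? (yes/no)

yes

Angular distance: |54 − 174| = 120 = 120°.
Triadic (120° apart) requires 120°.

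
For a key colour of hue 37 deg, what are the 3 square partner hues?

127°, 217°, and 307°

A square tetradic scheme places four hues every 90°.
37 + 90 = 127°
37 + 180 = 217°
37 + 270 = 307°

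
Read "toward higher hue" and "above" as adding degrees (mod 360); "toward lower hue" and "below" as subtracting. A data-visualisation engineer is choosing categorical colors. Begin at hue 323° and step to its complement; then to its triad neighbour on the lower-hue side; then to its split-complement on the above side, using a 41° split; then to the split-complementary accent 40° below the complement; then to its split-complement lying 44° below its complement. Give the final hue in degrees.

323 + 180 = 503 → 503 − 360 = 143°   (complement)
143 − 120 = 23°   (triadic ↓)
23 + 221 = 244°   (split-comp 41° ↑)
244 + 140 = 384 → 384 − 360 = 24°   (split-comp 40° ↓)
24 + 136 = 160°   (split-comp 44° ↓)

160°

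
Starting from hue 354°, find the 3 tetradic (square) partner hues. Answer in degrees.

A square tetradic scheme places four hues every 90°.
354 + 90 = 444 → 444 − 360 = 84°
354 + 180 = 534 → 534 − 360 = 174°
354 + 270 = 624 → 624 − 360 = 264°

84°, 174°, 264°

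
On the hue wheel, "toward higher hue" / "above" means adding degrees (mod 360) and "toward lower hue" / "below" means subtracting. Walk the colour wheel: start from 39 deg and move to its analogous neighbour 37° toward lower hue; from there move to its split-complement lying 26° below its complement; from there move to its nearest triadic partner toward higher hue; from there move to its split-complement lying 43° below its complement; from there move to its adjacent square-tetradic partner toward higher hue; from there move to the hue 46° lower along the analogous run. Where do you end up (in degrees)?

97°

−37° (analog 37° ↓): 39 − 37 = 2°
+154° (split-comp 26° ↓): 2 + 154 = 156°
+120° (triadic ↑): 156 + 120 = 276°
+137° (split-comp 43° ↓): 276 + 137 = 413 → 413 − 360 = 53°
+90° (square ↑): 53 + 90 = 143°
−46° (analog 46° ↓): 143 − 46 = 97°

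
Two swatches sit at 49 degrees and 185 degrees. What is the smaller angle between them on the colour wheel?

136°

|49 − 185| = 136.
136 ≤ 180, so the shorter arc is 136°.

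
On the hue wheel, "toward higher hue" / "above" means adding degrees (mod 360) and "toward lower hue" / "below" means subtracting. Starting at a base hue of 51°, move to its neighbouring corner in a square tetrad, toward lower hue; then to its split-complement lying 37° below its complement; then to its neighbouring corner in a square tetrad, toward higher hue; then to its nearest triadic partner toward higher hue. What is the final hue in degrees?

314°

−90° (square ↓): 51 − 90 = -39 → -39 + 360 = 321°
+143° (split-comp 37° ↓): 321 + 143 = 464 → 464 − 360 = 104°
+90° (square ↑): 104 + 90 = 194°
+120° (triadic ↑): 194 + 120 = 314°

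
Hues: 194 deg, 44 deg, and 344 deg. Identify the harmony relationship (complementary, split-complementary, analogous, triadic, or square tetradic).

split-complementary

Sort the hues: 44°, 194°, 344°.
Successive gaps around the wheel: 150°, 150°, 60°.
Two 150° gaps and one 60° gap — a base hue opposite a pair of accents 30° either side of its complement — is the split-complementary pattern.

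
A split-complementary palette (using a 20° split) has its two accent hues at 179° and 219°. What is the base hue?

The accents sit 20° either side of the complement, so the complement is their short-arc midpoint on the wheel.
Short-arc midpoint of 179° and 219°: 199°.
Base is 180° from the complement: 199 − 180 = 19°

19°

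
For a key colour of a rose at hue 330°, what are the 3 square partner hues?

60°, 150°, and 240°

A square tetradic scheme places four hues every 90°.
330 + 90 = 420 → 420 − 360 = 60°
330 + 180 = 510 → 510 − 360 = 150°
330 + 270 = 600 → 600 − 360 = 240°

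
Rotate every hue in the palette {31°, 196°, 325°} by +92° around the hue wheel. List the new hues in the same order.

31 + 92 = 123°
196 + 92 = 288°
325 + 92 = 417 → 417 − 360 = 57°

123°, 288°, 57°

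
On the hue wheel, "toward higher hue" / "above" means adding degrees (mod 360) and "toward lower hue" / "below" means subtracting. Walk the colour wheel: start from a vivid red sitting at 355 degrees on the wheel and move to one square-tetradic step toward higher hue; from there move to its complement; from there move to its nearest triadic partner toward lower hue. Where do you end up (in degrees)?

145°

+90° (square ↑): 355 + 90 = 445 → 445 − 360 = 85°
+180° (complement): 85 + 180 = 265°
−120° (triadic ↓): 265 − 120 = 145°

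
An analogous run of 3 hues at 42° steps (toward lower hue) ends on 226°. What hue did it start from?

310°

2 steps of 42° (toward lower hue) give a net shift of −84°.
Start = end − shift: 226 + 84 = 310°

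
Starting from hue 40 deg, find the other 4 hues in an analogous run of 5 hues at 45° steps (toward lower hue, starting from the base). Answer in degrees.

355°, 310°, 265° and 220°

Analogous hues sit every 45° along the wheel.
40 − 45 = -5 → -5 + 360 = 355°
40 − 90 = -50 → -50 + 360 = 310°
40 − 135 = -95 → -95 + 360 = 265°
40 − 180 = -140 → -140 + 360 = 220°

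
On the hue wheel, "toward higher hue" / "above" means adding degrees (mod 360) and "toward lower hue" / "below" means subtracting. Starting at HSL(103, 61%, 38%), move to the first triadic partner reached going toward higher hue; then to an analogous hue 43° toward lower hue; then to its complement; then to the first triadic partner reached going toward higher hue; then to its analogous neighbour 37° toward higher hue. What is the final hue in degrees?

157°

+120° (triadic ↑): 103 + 120 = 223°
−43° (analog 43° ↓): 223 − 43 = 180°
+180° (complement): 180 + 180 = 360 → 360 − 360 = 0°
+120° (triadic ↑): 0 + 120 = 120°
+37° (analog 37° ↑): 120 + 37 = 157°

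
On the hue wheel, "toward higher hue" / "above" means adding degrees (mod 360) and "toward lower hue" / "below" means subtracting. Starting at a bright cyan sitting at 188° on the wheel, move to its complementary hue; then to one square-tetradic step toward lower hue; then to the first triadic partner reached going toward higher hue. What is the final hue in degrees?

38°

188 + 180 = 368 → 368 − 360 = 8°   (complement)
8 − 90 = -82 → -82 + 360 = 278°   (square ↓)
278 + 120 = 398 → 398 − 360 = 38°   (triadic ↑)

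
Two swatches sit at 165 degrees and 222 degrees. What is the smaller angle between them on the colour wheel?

57°

|165 − 222| = 57.
57 ≤ 180, so the shorter arc is 57°.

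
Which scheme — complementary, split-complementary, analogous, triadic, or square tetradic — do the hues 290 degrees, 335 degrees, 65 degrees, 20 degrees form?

Sort the hues: 20°, 65°, 290°, 335°.
Successive gaps around the wheel: 45°, 225°, 45°, 45°.
A run of hues at equal small steps (45°) with one large closing gap is an analogous group.

analogous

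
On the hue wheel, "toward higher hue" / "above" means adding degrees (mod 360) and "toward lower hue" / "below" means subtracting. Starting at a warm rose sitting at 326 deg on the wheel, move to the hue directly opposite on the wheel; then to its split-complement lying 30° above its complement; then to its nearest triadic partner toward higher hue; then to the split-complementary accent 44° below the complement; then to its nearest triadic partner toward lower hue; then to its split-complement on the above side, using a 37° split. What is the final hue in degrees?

326 + 180 = 506 → 506 − 360 = 146°   (complement)
146 + 210 = 356°   (split-comp 30° ↑)
356 + 120 = 476 → 476 − 360 = 116°   (triadic ↑)
116 + 136 = 252°   (split-comp 44° ↓)
252 − 120 = 132°   (triadic ↓)
132 + 217 = 349°   (split-comp 37° ↑)

349°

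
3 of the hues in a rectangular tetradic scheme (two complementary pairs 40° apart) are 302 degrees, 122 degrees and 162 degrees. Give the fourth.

A rectangular tetradic uses two complementary pairs 40° apart: offsets 0°, 40°, 180°, 220°.
Among {122°, 162°, 302°}, 122° and 302° are a 180° pair.
The remaining hue 162° needs its own complement: 162 + 180 = 342°

342°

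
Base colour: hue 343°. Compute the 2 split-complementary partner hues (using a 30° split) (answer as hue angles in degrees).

133° and 193°

Split-complementary hues sit 30° either side of the complement.
Complement of 343°: 343 + 180 = 523 → 523 − 360 = 163°
163 − 30 = 133°
163 + 30 = 193°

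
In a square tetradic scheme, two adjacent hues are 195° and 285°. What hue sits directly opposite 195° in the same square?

15°

A square tetradic scheme places four hues 90° apart; opposite corners are 180° apart.
195 + 180 = 375 → 375 − 360 = 15°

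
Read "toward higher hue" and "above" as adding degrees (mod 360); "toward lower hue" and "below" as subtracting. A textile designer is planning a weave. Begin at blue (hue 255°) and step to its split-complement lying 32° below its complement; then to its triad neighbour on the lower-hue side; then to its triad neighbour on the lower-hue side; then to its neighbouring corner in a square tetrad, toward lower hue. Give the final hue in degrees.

+148° (split-comp 32° ↓): 255 + 148 = 403 → 403 − 360 = 43°
−120° (triadic ↓): 43 − 120 = -77 → -77 + 360 = 283°
−120° (triadic ↓): 283 − 120 = 163°
−90° (square ↓): 163 − 90 = 73°

73°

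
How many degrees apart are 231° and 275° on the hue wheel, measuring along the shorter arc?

|231 − 275| = 44.
44 ≤ 180, so the shorter arc is 44°.

44°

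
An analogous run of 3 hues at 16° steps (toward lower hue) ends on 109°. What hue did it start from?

141°

2 steps of 16° (toward lower hue) give a net shift of −32°.
Start = end − shift: 109 + 32 = 141°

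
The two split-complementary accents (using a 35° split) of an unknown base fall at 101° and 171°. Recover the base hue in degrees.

The accents sit 35° either side of the complement, so the complement is their short-arc midpoint on the wheel.
Short-arc midpoint of 101° and 171°: 136°.
Base is 180° from the complement: 136 − 180 = -44 → -44 + 360 = 316°

316°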